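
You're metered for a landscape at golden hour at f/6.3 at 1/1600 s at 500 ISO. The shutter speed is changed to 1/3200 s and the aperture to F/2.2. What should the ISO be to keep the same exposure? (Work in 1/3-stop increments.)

Shutter speed: 1/1600 → 1/2000 → 1/2500 → 1/3200 — 1 stop shorter (darker).
Aperture: f/6.3 → f/5.6 → f/5 → f/4.5 → f/4 → f/3.5 → f/3.2 → f/2.8 → f/2.5 → f/2.2 — 3 stops opened up (brighter).
Net change so far: 2 stops brighter. Offset with the ISO: 500 → 400 → 320 → 250 → 200 → 160 → 125.

ISO 125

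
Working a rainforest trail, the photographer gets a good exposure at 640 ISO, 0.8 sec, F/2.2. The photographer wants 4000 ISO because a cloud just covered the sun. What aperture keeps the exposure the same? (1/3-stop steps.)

ISO: 640 → 800 → 1000 → 1250 → 1600 → 2000 → 2500 → 3200 → 4000 — 2 2/3 stops raised (brighter).
Need 2 2/3 stops darker from the aperture: f/2.2 → f/2.5 → f/2.8 → f/3.2 → f/3.5 → f/4 → f/4.5 → f/5 → f/5.6.

f/5.6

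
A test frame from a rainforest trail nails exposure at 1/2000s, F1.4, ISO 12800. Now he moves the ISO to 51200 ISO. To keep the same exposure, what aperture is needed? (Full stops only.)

ISO: 12800 → 25600 → 51200 — 2 stops higher (brighter).
Need 2 stops darker from the aperture: f/1.4 → f/2 → f/2.8.

f/2.8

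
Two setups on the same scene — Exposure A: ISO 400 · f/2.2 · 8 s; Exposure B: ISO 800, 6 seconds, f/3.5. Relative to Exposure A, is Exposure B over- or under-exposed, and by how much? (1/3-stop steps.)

2/3 stop darker

Aperture: f/2.2 → f/2.5 → f/2.8 → f/3.2 → f/3.5 — 1 1/3 stops stopped down (darker).
Shutter speed: 8 → 6 — 1/3 stop faster (darker).
ISO: 400 → 500 → 640 → 800 — 1 stop raised (brighter).
Net: −1 1/3 −1/3 +1 = −2/3 stops.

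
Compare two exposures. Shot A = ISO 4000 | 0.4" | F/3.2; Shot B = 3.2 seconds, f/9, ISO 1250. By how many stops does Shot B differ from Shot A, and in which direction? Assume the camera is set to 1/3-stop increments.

1 2/3 stops darker

Aperture: f/3.2 → f/3.5 → f/4 → f/4.5 → f/5 → f/5.6 → f/6.3 → f/7.1 → f/8 → f/9 — 3 stops smaller aperture (darker).
Shutter speed: 0.4 → 0.5 → 0.6 → 0.8 → 1 → 1.3 → 1.6 → 2 → 2.5 → 3.2 — 3 stops longer (brighter).
ISO: 4000 → 3200 → 2500 → 2000 → 1600 → 1250 — 1 2/3 stops dropped (darker).
Net: −3 +3 −1 2/3 = −1 2/3 stops.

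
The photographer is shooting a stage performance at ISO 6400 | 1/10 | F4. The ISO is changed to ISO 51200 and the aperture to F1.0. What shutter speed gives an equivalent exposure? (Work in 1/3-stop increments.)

ISO: 6400 → 8000 → 10000 → 12800 → 16000 → 20000 → 25600 → 32000 → 40000 → 51200 — 3 stops higher (brighter).
Aperture: f/4 → f/3.5 → f/3.2 → f/2.8 → f/2.5 → f/2.2 → f/2 → f/1.8 → f/1.6 → f/1.4 → f/1.2 → f/1.1 → f/1.0 — 4 stops larger aperture (brighter).
Net change so far: 7 stops brighter. Offset with the shutter speed: 1/10 → 1/13 → 1/15 → 1/20 → 1/25 → 1/30 → 1/40 → 1/50 → 1/60 → 1/80 → 1/100 → 1/125 → 1/160 → 1/200 → 1/250 → 1/320 → 1/400 → 1/500 → 1/640 → 1/800 → 1/1000 → 1/1250.

1/1250s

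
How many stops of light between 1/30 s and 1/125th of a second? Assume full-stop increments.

2 stops

1/30 → 1/60 → 1/125 — count the steps: 2 stops.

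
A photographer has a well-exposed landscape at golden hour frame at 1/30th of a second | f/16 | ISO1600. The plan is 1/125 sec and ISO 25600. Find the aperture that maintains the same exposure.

Shutter speed: 1/30 → 1/60 → 1/125 — 2 stops faster (darker).
ISO: 1600 → 3200 → 6400 → 12800 → 25600 — 4 stops raised (brighter).
Net change so far: 2 stops brighter. Offset with the aperture: f/16 → f/22 → f/32.

f/32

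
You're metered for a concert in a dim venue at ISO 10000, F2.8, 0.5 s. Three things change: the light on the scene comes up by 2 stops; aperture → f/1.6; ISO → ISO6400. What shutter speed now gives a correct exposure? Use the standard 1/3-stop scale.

Scene light: 2 stops brighter.
Aperture: f/2.8 → f/2.5 → f/2.2 → f/2 → f/1.8 → f/1.6 — 1 2/3 stops opened up (brighter).
ISO: 10000 → 8000 → 6400 — 2/3 stop lower (darker).
Net so far: 3 stops brighter. Shutter speed: 0.5 → 0.4 → 0.3 → 1/4 → 1/5 → 1/6 → 1/8 → 1/10 → 1/13 → 1/15.

1/15s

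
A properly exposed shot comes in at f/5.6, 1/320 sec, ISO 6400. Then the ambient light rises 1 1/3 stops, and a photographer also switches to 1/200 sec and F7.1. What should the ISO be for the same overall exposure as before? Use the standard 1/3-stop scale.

Scene light: 1 1/3 stops brighter.
Shutter speed: 1/320 → 1/250 → 1/200 — 2/3 stop slower (brighter).
Aperture: f/5.6 → f/6.3 → f/7.1 — 2/3 stop stopped down (darker).
Net so far: 1 1/3 stops brighter. ISO: 6400 → 5000 → 4000 → 3200 → 2500.

ISO 2500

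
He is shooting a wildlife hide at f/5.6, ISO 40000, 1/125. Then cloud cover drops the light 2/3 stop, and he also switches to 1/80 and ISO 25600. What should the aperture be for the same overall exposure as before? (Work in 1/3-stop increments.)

Scene light: 2/3 stop darker.
Shutter speed: 1/125 → 1/100 → 1/80 — 2/3 stop slower (brighter).
ISO: 40000 → 32000 → 25600 — 2/3 stop dropped (darker).
Net so far: 2/3 stop darker. Aperture: f/5.6 → f/5 → f/4.5.

f/4.5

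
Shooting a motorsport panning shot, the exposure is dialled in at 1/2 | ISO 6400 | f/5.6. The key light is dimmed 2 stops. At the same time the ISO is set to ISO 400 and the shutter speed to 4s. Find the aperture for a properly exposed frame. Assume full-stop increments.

Scene light: 2 stops darker.
ISO: 6400 → 3200 → 1600 → 800 → 400 — 4 stops lower (darker).
Shutter speed: 1/2 → 1 → 2 → 4 — 3 stops slower (brighter).
Net so far: 3 stops darker. Aperture: f/5.6 → f/4 → f/2.8 → f/2.

f/2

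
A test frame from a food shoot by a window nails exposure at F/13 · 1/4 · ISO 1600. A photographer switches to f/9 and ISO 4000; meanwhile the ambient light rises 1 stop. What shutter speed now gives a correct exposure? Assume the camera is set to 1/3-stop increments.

Scene light: 1 stop brighter.
Aperture: f/13 → f/11 → f/10 → f/9 — 1 stop larger aperture (brighter).
ISO: 1600 → 2000 → 2500 → 3200 → 4000 — 1 1/3 stops raised (brighter).
Net so far: 3 1/3 stops brighter. Shutter speed: 1/4 → 1/5 → 1/6 → 1/8 → 1/10 → 1/13 → 1/15 → 1/20 → 1/25 → 1/30 → 1/40.

1/40s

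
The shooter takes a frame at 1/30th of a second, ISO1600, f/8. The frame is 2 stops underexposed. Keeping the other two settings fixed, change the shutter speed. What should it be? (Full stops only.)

Underexposed by 2 stops → need 2 stops brighter.
Shutter speed: 1/30 → 1/15 → 1/8.

1/8s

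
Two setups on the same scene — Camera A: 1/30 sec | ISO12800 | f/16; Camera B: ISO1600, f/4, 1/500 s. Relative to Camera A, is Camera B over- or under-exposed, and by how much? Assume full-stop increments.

Aperture: f/16 → f/11 → f/8 → f/5.6 → f/4 — 4 stops larger aperture (brighter).
Shutter speed: 1/30 → 1/60 → 1/125 → 1/250 → 1/500 — 4 stops shorter (darker).
ISO: 12800 → 6400 → 3200 → 1600 — 3 stops lower (darker).
Net: +4 −4 −3 = −3 stops.

3 stops darker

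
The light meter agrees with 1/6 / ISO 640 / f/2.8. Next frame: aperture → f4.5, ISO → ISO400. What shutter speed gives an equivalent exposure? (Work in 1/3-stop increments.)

0.6 s

Aperture: f/2.8 → f/3.2 → f/3.5 → f/4 → f/4.5 — 1 1/3 stops smaller aperture (darker).
ISO: 640 → 500 → 400 — 2/3 stop lower (darker).
Net change so far: 2 stops darker. Offset with the shutter speed: 1/6 → 1/5 → 1/4 → 0.3 → 0.4 → 0.5 → 0.6.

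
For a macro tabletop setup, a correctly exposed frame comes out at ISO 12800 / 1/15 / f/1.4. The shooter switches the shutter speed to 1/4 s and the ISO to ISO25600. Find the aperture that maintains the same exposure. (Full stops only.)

f/4

Shutter speed: 1/15 → 1/8 → 1/4 — 2 stops slower (brighter).
ISO: 12800 → 25600 — 1 stop raised (brighter).
Net change so far: 3 stops brighter. Offset with the aperture: f/1.4 → f/2 → f/2.8 → f/4.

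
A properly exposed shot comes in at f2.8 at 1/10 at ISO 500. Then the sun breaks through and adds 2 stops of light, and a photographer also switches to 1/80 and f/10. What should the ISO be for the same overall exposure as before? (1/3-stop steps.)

ISO 12800

Scene light: 2 stops brighter.
Shutter speed: 1/10 → 1/13 → 1/15 → 1/20 → 1/25 → 1/30 → 1/40 → 1/50 → 1/60 → 1/80 — 3 stops shorter (darker).
Aperture: f/2.8 → f/3.2 → f/3.5 → f/4 → f/4.5 → f/5 → f/5.6 → f/6.3 → f/7.1 → f/8 → f/9 → f/10 — 3 2/3 stops smaller aperture (darker).
Net so far: 4 2/3 stops darker. ISO: 500 → 640 → 800 → 1000 → 1250 → 1600 → 2000 → 2500 → 3200 → 4000 → 5000 → 6400 → 8000 → 10000 → 12800.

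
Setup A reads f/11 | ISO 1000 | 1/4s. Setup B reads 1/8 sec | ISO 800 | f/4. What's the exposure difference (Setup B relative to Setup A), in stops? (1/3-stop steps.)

1 2/3 stops brighter

Aperture: f/11 → f/10 → f/9 → f/8 → f/7.1 → f/6.3 → f/5.6 → f/5 → f/4.5 → f/4 — 3 stops opened up (brighter).
Shutter speed: 1/4 → 1/5 → 1/6 → 1/8 — 1 stop faster (darker).
ISO: 1000 → 800 — 1/3 stop dropped (darker).
Net: +3 −1 −1/3 = +1 2/3 stops.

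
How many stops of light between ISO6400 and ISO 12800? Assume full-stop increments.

6400 → 12800 — count the steps: 1 stop.

1 stop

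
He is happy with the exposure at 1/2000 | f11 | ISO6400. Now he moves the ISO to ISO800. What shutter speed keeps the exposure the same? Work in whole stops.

1/250s

ISO: 6400 → 3200 → 1600 → 800 — 3 stops lower (darker).
Need 3 stops brighter from the shutter speed: 1/2000 → 1/1000 → 1/500 → 1/250.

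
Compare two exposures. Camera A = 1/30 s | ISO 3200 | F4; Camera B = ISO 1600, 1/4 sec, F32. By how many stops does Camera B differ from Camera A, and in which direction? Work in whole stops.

4 stops darker

Aperture: f/4 → f/5.6 → f/8 → f/11 → f/16 → f/22 → f/32 — 6 stops smaller aperture (darker).
Shutter speed: 1/30 → 1/15 → 1/8 → 1/4 — 3 stops slower (brighter).
ISO: 3200 → 1600 — 1 stop lower (darker).
Net: −6 +3 −1 = −4 stops.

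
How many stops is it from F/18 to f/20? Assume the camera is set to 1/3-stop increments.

f/18 → f/20 — count the steps: 1 third-stops = 1/3 stop.

1/3 stop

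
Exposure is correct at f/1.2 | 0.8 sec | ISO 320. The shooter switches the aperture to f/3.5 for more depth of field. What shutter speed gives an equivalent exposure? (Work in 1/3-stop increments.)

Aperture: f/1.2 → f/1.4 → f/1.6 → f/1.8 → f/2 → f/2.2 → f/2.5 → f/2.8 → f/3.2 → f/3.5 — 3 stops narrower (darker).
Need 3 stops brighter from the shutter speed: 0.8 → 1 → 1.3 → 1.6 → 2 → 2.5 → 3.2 → 4 → 5 → 6.

6 s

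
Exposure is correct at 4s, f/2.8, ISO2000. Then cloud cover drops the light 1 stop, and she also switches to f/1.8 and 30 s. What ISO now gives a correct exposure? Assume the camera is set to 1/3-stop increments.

ISO 200

Scene light: 1 stop darker.
Aperture: f/2.8 → f/2.5 → f/2.2 → f/2 → f/1.8 — 1 1/3 stops wider (brighter).
Shutter speed: 4 → 5 → 6 → 8 → 10 → 13 → 15 → 20 → 25 → 30 — 3 stops longer (brighter).
Net so far: 3 1/3 stops brighter. ISO: 2000 → 1600 → 1250 → 1000 → 800 → 640 → 500 → 400 → 320 → 250 → 200.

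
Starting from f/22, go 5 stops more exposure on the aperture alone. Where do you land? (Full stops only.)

f/4

Aperture: f/22 → f/16 → f/11 → f/8 → f/5.6 → f/4 — 5 stops opened up (brighter).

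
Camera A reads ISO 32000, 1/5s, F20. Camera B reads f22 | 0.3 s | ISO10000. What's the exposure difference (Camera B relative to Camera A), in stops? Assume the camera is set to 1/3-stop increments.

1 1/3 stops darker

Aperture: f/20 → f/22 — 1/3 stop narrower (darker).
Shutter speed: 1/5 → 1/4 → 0.3 — 2/3 stop slower (brighter).
ISO: 32000 → 25600 → 20000 → 16000 → 12800 → 10000 — 1 2/3 stops lower (darker).
Net: −1/3 +2/3 −1 2/3 = −1 1/3 stops.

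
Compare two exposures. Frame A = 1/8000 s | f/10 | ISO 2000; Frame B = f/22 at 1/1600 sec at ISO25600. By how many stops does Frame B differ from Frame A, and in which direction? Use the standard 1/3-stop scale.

3 2/3 stops brighter

Aperture: f/10 → f/11 → f/13 → f/14 → f/16 → f/18 → f/20 → f/22 — 2 1/3 stops narrower (darker).
Shutter speed: 1/8000 → 1/6400 → 1/5000 → 1/4000 → 1/3200 → 1/2500 → 1/2000 → 1/1600 — 2 1/3 stops longer (brighter).
ISO: 2000 → 2500 → 3200 → 4000 → 5000 → 6400 → 8000 → 10000 → 12800 → 16000 → 20000 → 25600 — 3 2/3 stops raised (brighter).
Net: −2 1/3 +2 1/3 +3 2/3 = +3 2/3 stops.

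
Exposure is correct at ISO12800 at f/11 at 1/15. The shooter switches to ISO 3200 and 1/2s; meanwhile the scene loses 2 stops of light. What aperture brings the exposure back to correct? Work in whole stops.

Scene light: 2 stops darker.
ISO: 12800 → 6400 → 3200 — 2 stops dropped (darker).
Shutter speed: 1/15 → 1/8 → 1/4 → 1/2 — 3 stops slower (brighter).
Net so far: 1 stop darker. Aperture: f/11 → f/8.

f/8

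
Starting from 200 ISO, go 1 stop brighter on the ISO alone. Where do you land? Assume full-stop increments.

ISO 400

ISO: 200 → 400 — 1 stop raised (brighter).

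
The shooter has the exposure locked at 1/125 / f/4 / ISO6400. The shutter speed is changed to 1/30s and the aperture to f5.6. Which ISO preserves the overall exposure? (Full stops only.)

Shutter speed: 1/125 → 1/60 → 1/30 — 2 stops slower (brighter).
Aperture: f/4 → f/5.6 — 1 stop narrower (darker).
Net change so far: 1 stop brighter. Offset with the ISO: 6400 → 3200.

ISO 3200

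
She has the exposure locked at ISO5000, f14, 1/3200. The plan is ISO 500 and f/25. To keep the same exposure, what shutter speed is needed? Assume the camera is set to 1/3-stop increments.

ISO: 5000 → 4000 → 3200 → 2500 → 2000 → 1600 → 1250 → 1000 → 800 → 640 → 500 — 3 1/3 stops lower (darker).
Aperture: f/14 → f/16 → f/18 → f/20 → f/22 → f/25 — 1 2/3 stops stopped down (darker).
Net change so far: 5 stops darker. Offset with the shutter speed: 1/3200 → 1/2500 → 1/2000 → 1/1600 → 1/1250 → 1/1000 → 1/800 → 1/640 → 1/500 → 1/400 → 1/320 → 1/250 → 1/200 → 1/160 → 1/125 → 1/100.

1/100s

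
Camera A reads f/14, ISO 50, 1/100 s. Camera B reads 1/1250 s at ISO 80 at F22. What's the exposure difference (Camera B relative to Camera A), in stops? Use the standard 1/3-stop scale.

4 1/3 stops darker

Aperture: f/14 → f/16 → f/18 → f/20 → f/22 — 1 1/3 stops smaller aperture (darker).
Shutter speed: 1/100 → 1/125 → 1/160 → 1/200 → 1/250 → 1/320 → 1/400 → 1/500 → 1/640 → 1/800 → 1/1000 → 1/1250 — 3 2/3 stops shorter (darker).
ISO: 50 → 64 → 80 — 2/3 stop higher (brighter).
Net: −1 1/3 −3 2/3 +2/3 = −4 1/3 stops.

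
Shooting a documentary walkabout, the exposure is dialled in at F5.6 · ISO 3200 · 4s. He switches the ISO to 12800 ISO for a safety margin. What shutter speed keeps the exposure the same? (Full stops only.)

1 s

ISO: 3200 → 6400 → 12800 — 2 stops raised (brighter).
Need 2 stops darker from the shutter speed: 4 → 2 → 1.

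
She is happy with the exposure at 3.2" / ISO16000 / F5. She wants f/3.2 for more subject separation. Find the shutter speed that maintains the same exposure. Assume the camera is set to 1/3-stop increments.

1.3 s

Aperture: f/5 → f/4.5 → f/4 → f/3.5 → f/3.2 — 1 1/3 stops wider (brighter).
Need 1 1/3 stops darker from the shutter speed: 3.2 → 2.5 → 2 → 1.6 → 1.3.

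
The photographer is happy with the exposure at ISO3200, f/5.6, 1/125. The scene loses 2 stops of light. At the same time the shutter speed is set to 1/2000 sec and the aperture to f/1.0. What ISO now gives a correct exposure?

Scene light: 2 stops darker.
Shutter speed: 1/125 → 1/250 → 1/500 → 1/1000 → 1/2000 — 4 stops faster (darker).
Aperture: f/5.6 → f/4 → f/2.8 → f/2 → f/1.4 → f/1.0 — 5 stops opened up (brighter).
Net so far: 1 stop darker. ISO: 3200 → 6400.

ISO 6400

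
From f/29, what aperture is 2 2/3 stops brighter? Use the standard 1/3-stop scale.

f/11

Aperture: f/29 → f/25 → f/22 → f/20 → f/18 → f/16 → f/14 → f/13 → f/11 — 2 2/3 stops wider (brighter).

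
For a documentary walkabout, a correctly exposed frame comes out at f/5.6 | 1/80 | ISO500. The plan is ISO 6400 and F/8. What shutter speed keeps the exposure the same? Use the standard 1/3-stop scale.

1/500s

ISO: 500 → 640 → 800 → 1000 → 1250 → 1600 → 2000 → 2500 → 3200 → 4000 → 5000 → 6400 — 3 2/3 stops raised (brighter).
Aperture: f/5.6 → f/6.3 → f/7.1 → f/8 — 1 stop narrower (darker).
Net change so far: 2 2/3 stops brighter. Offset with the shutter speed: 1/80 → 1/100 → 1/125 → 1/160 → 1/200 → 1/250 → 1/320 → 1/400 → 1/500.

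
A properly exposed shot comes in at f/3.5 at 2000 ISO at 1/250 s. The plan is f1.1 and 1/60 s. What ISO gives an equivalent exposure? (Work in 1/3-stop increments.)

Aperture: f/3.5 → f/3.2 → f/2.8 → f/2.5 → f/2.2 → f/2 → f/1.8 → f/1.6 → f/1.4 → f/1.2 → f/1.1 — 3 1/3 stops wider (brighter).
Shutter speed: 1/250 → 1/200 → 1/160 → 1/125 → 1/100 → 1/80 → 1/60 — 2 stops longer (brighter).
Net change so far: 5 1/3 stops brighter. Offset with the ISO: 2000 → 1600 → 1250 → 1000 → 800 → 640 → 500 → 400 → 320 → 250 → 200 → 160 → 125 → 100 → 80 → 64 → 50.

ISO 50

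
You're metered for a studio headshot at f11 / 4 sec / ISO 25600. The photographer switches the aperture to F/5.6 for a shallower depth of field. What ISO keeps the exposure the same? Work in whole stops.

ISO 6400

Aperture: f/11 → f/8 → f/5.6 — 2 stops larger aperture (brighter).
Need 2 stops darker from the ISO: 25600 → 12800 → 6400.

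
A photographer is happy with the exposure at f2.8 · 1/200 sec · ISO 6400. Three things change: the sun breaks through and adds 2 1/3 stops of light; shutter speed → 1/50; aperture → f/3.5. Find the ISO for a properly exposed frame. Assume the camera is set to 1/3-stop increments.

Scene light: 2 1/3 stops brighter.
Shutter speed: 1/200 → 1/160 → 1/125 → 1/100 → 1/80 → 1/60 → 1/50 — 2 stops slower (brighter).
Aperture: f/2.8 → f/3.2 → f/3.5 — 2/3 stop narrower (darker).
Net so far: 3 2/3 stops brighter. ISO: 6400 → 5000 → 4000 → 3200 → 2500 → 2000 → 1600 → 1250 → 1000 → 800 → 640 → 500.

ISO 500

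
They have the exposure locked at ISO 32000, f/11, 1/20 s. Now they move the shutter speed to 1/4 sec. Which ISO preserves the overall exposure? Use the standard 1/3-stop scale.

ISO 6400

Shutter speed: 1/20 → 1/15 → 1/13 → 1/10 → 1/8 → 1/6 → 1/5 → 1/4 — 2 1/3 stops slower (brighter).
Need 2 1/3 stops darker from the ISO: 32000 → 25600 → 20000 → 16000 → 12800 → 10000 → 8000 → 6400.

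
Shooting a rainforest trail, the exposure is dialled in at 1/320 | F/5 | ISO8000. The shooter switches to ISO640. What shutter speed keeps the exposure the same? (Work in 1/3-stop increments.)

1/25s

ISO: 8000 → 6400 → 5000 → 4000 → 3200 → 2500 → 2000 → 1600 → 1250 → 1000 → 800 → 640 — 3 2/3 stops dropped (darker).
Need 3 2/3 stops brighter from the shutter speed: 1/320 → 1/250 → 1/200 → 1/160 → 1/125 → 1/100 → 1/80 → 1/60 → 1/50 → 1/40 → 1/30 → 1/25.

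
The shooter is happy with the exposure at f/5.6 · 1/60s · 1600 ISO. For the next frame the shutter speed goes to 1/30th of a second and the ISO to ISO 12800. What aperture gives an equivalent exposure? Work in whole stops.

f/22

Shutter speed: 1/60 → 1/30 — 1 stop slower (brighter).
ISO: 1600 → 3200 → 6400 → 12800 — 3 stops higher (brighter).
Net change so far: 4 stops brighter. Offset with the aperture: f/5.6 → f/8 → f/11 → f/16 → f/22.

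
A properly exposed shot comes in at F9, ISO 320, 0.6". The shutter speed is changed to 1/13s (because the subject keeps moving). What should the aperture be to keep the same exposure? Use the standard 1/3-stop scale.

Shutter speed: 0.6 → 0.5 → 0.4 → 0.3 → 1/4 → 1/5 → 1/6 → 1/8 → 1/10 → 1/13 — 3 stops faster (darker).
Need 3 stops brighter from the aperture: f/9 → f/8 → f/7.1 → f/6.3 → f/5.6 → f/5 → f/4.5 → f/4 → f/3.5 → f/3.2.

f/3.2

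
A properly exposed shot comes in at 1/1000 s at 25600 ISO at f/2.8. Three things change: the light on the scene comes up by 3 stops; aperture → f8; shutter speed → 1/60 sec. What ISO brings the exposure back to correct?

Scene light: 3 stops brighter.
Aperture: f/2.8 → f/4 → f/5.6 → f/8 — 3 stops narrower (darker).
Shutter speed: 1/1000 → 1/500 → 1/250 → 1/125 → 1/60 — 4 stops longer (brighter).
Net so far: 4 stops brighter. ISO: 25600 → 12800 → 6400 → 3200 → 1600.

ISO 1600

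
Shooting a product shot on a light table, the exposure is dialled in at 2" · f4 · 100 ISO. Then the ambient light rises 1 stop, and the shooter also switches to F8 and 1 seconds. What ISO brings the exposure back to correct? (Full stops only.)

ISO 400

Scene light: 1 stop brighter.
Aperture: f/4 → f/5.6 → f/8 — 2 stops smaller aperture (darker).
Shutter speed: 2 → 1 — 1 stop shorter (darker).
Net so far: 2 stops darker. ISO: 100 → 200 → 400.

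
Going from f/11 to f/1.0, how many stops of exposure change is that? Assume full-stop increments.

7 stops

f/11 → f/8 → f/5.6 → f/4 → f/2.8 → f/2 → f/1.4 → f/1.0 — count the steps: 7 stops.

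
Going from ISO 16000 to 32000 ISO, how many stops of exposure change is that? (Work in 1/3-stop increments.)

1 stop

16000 → 20000 → 25600 → 32000 — count the steps: 3 third-stops = 1 stop.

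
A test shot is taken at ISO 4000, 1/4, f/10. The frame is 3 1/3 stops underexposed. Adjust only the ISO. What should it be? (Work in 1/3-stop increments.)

Underexposed by 3 1/3 stops → need 3 1/3 stops brighter.
ISO: 4000 → 5000 → 6400 → 8000 → 10000 → 12800 → 16000 → 20000 → 25600 → 32000 → 40000.

ISO 40000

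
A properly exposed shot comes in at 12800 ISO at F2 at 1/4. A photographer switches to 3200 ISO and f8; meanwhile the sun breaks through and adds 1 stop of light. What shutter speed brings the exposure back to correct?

Scene light: 1 stop brighter.
ISO: 12800 → 6400 → 3200 — 2 stops lower (darker).
Aperture: f/2 → f/2.8 → f/4 → f/5.6 → f/8 — 4 stops smaller aperture (darker).
Net so far: 5 stops darker. Shutter speed: 1/4 → 1/2 → 1 → 2 → 4 → 8.

8 s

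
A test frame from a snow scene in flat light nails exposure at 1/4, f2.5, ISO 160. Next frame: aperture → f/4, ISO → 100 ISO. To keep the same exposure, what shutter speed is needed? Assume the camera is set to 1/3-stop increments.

Aperture: f/2.5 → f/2.8 → f/3.2 → f/3.5 → f/4 — 1 1/3 stops narrower (darker).
ISO: 160 → 125 → 100 — 2/3 stop lower (darker).
Net change so far: 2 stops darker. Offset with the shutter speed: 1/4 → 0.3 → 0.4 → 0.5 → 0.6 → 0.8 → 1.

1 s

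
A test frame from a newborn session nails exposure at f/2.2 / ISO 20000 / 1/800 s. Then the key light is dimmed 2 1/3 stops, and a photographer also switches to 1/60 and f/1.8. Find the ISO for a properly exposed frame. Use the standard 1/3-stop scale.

ISO 5000

Scene light: 2 1/3 stops darker.
Shutter speed: 1/800 → 1/640 → 1/500 → 1/400 → 1/320 → 1/250 → 1/200 → 1/160 → 1/125 → 1/100 → 1/80 → 1/60 — 3 2/3 stops longer (brighter).
Aperture: f/2.2 → f/2 → f/1.8 — 2/3 stop opened up (brighter).
Net so far: 2 stops brighter. ISO: 20000 → 16000 → 12800 → 10000 → 8000 → 6400 → 5000.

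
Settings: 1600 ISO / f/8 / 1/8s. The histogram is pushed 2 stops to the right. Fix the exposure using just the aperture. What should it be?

Overexposed by 2 stops → need 2 stops darker.
Aperture: f/8 → f/11 → f/16.

f/16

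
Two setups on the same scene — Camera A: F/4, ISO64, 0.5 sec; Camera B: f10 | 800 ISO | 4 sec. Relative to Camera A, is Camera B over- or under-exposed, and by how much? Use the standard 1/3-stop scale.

4 stops brighter

Aperture: f/4 → f/4.5 → f/5 → f/5.6 → f/6.3 → f/7.1 → f/8 → f/9 → f/10 — 2 2/3 stops narrower (darker).
Shutter speed: 0.5 → 0.6 → 0.8 → 1 → 1.3 → 1.6 → 2 → 2.5 → 3.2 → 4 — 3 stops longer (brighter).
ISO: 64 → 80 → 100 → 125 → 160 → 200 → 250 → 320 → 400 → 500 → 640 → 800 — 3 2/3 stops raised (brighter).
Net: −2 2/3 +3 +3 2/3 = +4 stops.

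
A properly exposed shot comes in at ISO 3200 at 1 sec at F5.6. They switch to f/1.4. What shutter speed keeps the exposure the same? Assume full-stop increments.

1/15s

Aperture: f/5.6 → f/4 → f/2.8 → f/2 → f/1.4 — 4 stops larger aperture (brighter).
Need 4 stops darker from the shutter speed: 1 → 1/2 → 1/4 → 1/8 → 1/15.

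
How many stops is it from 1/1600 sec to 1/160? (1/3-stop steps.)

3 1/3 stops

1/1600 → 1/1250 → 1/1000 → 1/800 → 1/640 → 1/500 → 1/400 → 1/320 → 1/250 → 1/200 → 1/160 — count the steps: 10 third-stops = 3 1/3 stops.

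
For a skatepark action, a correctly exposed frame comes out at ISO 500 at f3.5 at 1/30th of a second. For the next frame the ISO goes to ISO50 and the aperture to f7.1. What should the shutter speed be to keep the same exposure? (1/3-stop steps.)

1.3 s

ISO: 500 → 400 → 320 → 250 → 200 → 160 → 125 → 100 → 80 → 64 → 50 — 3 1/3 stops dropped (darker).
Aperture: f/3.5 → f/4 → f/4.5 → f/5 → f/5.6 → f/6.3 → f/7.1 — 2 stops smaller aperture (darker).
Net change so far: 5 1/3 stops darker. Offset with the shutter speed: 1/30 → 1/25 → 1/20 → 1/15 → 1/13 → 1/10 → 1/8 → 1/6 → 1/5 → 1/4 → 0.3 → 0.4 → 0.5 → 0.6 → 0.8 → 1 → 1.3.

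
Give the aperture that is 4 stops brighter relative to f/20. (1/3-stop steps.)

Aperture: f/20 → f/18 → f/16 → f/14 → f/13 → f/11 → f/10 → f/9 → f/8 → f/7.1 → f/6.3 → f/5.6 → f/5 — 4 stops larger aperture (brighter).

f/5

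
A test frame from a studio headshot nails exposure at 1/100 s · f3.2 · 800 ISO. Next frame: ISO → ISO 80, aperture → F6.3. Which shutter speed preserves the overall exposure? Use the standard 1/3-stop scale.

ISO: 800 → 640 → 500 → 400 → 320 → 250 → 200 → 160 → 125 → 100 → 80 — 3 1/3 stops lower (darker).
Aperture: f/3.2 → f/3.5 → f/4 → f/4.5 → f/5 → f/5.6 → f/6.3 — 2 stops smaller aperture (darker).
Net change so far: 5 1/3 stops darker. Offset with the shutter speed: 1/100 → 1/80 → 1/60 → 1/50 → 1/40 → 1/30 → 1/25 → 1/20 → 1/15 → 1/13 → 1/10 → 1/8 → 1/6 → 1/5 → 1/4 → 0.3 → 0.4.

0.4 s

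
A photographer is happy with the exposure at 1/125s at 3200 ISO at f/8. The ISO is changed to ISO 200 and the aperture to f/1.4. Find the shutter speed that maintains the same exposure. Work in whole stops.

ISO: 3200 → 1600 → 800 → 400 → 200 — 4 stops lower (darker).
Aperture: f/8 → f/5.6 → f/4 → f/2.8 → f/2 → f/1.4 — 5 stops wider (brighter).
Net change so far: 1 stop brighter. Offset with the shutter speed: 1/125 → 1/250.

1/250s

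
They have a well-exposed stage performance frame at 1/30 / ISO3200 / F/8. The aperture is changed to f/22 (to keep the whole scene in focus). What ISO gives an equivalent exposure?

Aperture: f/8 → f/11 → f/16 → f/22 — 3 stops narrower (darker).
Need 3 stops brighter from the ISO: 3200 → 6400 → 12800 → 25600.

ISO 25600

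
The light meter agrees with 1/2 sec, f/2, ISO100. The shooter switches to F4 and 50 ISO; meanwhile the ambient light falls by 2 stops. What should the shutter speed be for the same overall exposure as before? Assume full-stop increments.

Scene light: 2 stops darker.
Aperture: f/2 → f/2.8 → f/4 — 2 stops stopped down (darker).
ISO: 100 → 50 — 1 stop lower (darker).
Net so far: 5 stops darker. Shutter speed: 1/2 → 1 → 2 → 4 → 8 → 15.

15 s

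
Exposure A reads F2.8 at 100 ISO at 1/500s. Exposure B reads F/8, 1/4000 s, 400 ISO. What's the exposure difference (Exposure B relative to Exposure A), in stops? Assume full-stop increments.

4 stops darker

Aperture: f/2.8 → f/4 → f/5.6 → f/8 — 3 stops smaller aperture (darker).
Shutter speed: 1/500 → 1/1000 → 1/2000 → 1/4000 — 3 stops faster (darker).
ISO: 100 → 200 → 400 — 2 stops higher (brighter).
Net: −3 −3 +2 = −4 stops.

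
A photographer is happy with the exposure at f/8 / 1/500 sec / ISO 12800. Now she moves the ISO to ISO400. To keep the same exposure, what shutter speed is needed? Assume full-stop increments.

1/15s

ISO: 12800 → 6400 → 3200 → 1600 → 800 → 400 — 5 stops dropped (darker).
Need 5 stops brighter from the shutter speed: 1/500 → 1/250 → 1/125 → 1/60 → 1/30 → 1/15.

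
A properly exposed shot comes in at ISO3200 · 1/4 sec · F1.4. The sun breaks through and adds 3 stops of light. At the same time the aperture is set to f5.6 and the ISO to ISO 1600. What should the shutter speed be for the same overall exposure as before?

Scene light: 3 stops brighter.
Aperture: f/1.4 → f/2 → f/2.8 → f/4 → f/5.6 — 4 stops narrower (darker).
ISO: 3200 → 1600 — 1 stop lower (darker).
Net so far: 2 stops darker. Shutter speed: 1/4 → 1/2 → 1.

1 s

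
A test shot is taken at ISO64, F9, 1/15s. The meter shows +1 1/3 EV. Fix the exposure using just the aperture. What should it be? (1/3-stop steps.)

Overexposed by 1 1/3 stops → need 1 1/3 stops darker.
Aperture: f/9 → f/10 → f/11 → f/13 → f/14.

f/14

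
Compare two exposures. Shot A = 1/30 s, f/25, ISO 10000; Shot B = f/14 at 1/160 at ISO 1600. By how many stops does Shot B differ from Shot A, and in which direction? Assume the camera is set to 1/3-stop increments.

Aperture: f/25 → f/22 → f/20 → f/18 → f/16 → f/14 — 1 2/3 stops larger aperture (brighter).
Shutter speed: 1/30 → 1/40 → 1/50 → 1/60 → 1/80 → 1/100 → 1/125 → 1/160 — 2 1/3 stops shorter (darker).
ISO: 10000 → 8000 → 6400 → 5000 → 4000 → 3200 → 2500 → 2000 → 1600 — 2 2/3 stops dropped (darker).
Net: +1 2/3 −2 1/3 −2 2/3 = −3 1/3 stops.

3 1/3 stops darker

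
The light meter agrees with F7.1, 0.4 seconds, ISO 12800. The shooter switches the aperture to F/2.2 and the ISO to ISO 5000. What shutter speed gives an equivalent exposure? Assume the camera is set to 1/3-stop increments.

1/10s

Aperture: f/7.1 → f/6.3 → f/5.6 → f/5 → f/4.5 → f/4 → f/3.5 → f/3.2 → f/2.8 → f/2.5 → f/2.2 — 3 1/3 stops larger aperture (brighter).
ISO: 12800 → 10000 → 8000 → 6400 → 5000 — 1 1/3 stops dropped (darker).
Net change so far: 2 stops brighter. Offset with the shutter speed: 0.4 → 0.3 → 1/4 → 1/5 → 1/6 → 1/8 → 1/10.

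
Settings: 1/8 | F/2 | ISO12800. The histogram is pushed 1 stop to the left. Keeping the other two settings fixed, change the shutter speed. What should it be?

1/4s

Underexposed by 1 stop → need 1 stop brighter.
Shutter speed: 1/8 → 1/4.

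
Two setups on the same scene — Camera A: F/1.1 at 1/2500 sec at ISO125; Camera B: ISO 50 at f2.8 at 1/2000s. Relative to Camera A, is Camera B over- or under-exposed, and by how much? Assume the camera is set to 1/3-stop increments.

3 2/3 stops darker

Aperture: f/1.1 → f/1.2 → f/1.4 → f/1.6 → f/1.8 → f/2 → f/2.2 → f/2.5 → f/2.8 — 2 2/3 stops smaller aperture (darker).
Shutter speed: 1/2500 → 1/2000 — 1/3 stop longer (brighter).
ISO: 125 → 100 → 80 → 64 → 50 — 1 1/3 stops lower (darker).
Net: −2 2/3 +1/3 −1 1/3 = −3 2/3 stops.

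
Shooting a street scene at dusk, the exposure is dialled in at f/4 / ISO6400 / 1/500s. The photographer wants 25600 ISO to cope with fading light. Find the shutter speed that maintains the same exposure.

ISO: 6400 → 12800 → 25600 — 2 stops higher (brighter).
Need 2 stops darker from the shutter speed: 1/500 → 1/1000 → 1/2000.

1/2000s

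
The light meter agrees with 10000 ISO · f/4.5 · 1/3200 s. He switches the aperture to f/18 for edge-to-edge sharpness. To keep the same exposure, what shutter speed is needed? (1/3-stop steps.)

Aperture: f/4.5 → f/5 → f/5.6 → f/6.3 → f/7.1 → f/8 → f/9 → f/10 → f/11 → f/13 → f/14 → f/16 → f/18 — 4 stops stopped down (darker).
Need 4 stops brighter from the shutter speed: 1/3200 → 1/2500 → 1/2000 → 1/1600 → 1/1250 → 1/1000 → 1/800 → 1/640 → 1/500 → 1/400 → 1/320 → 1/250 → 1/200.

1/200s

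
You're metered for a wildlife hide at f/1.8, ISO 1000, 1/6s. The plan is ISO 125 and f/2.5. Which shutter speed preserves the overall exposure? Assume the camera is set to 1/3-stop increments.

2.5 s

ISO: 1000 → 800 → 640 → 500 → 400 → 320 → 250 → 200 → 160 → 125 — 3 stops lower (darker).
Aperture: f/1.8 → f/2 → f/2.2 → f/2.5 — 1 stop narrower (darker).
Net change so far: 4 stops darker. Offset with the shutter speed: 1/6 → 1/5 → 1/4 → 0.3 → 0.4 → 0.5 → 0.6 → 0.8 → 1 → 1.3 → 1.6 → 2 → 2.5.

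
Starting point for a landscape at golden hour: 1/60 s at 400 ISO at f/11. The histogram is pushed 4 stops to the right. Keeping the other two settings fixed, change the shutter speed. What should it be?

1/1000s

Overexposed by 4 stops → need 4 stops darker.
Shutter speed: 1/60 → 1/125 → 1/250 → 1/500 → 1/1000.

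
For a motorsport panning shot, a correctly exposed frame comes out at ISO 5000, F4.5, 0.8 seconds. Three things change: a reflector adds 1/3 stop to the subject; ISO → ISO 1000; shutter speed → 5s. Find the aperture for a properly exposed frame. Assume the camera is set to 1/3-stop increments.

f/5.6

Scene light: 1/3 stop brighter.
ISO: 5000 → 4000 → 3200 → 2500 → 2000 → 1600 → 1250 → 1000 — 2 1/3 stops dropped (darker).
Shutter speed: 0.8 → 1 → 1.3 → 1.6 → 2 → 2.5 → 3.2 → 4 → 5 — 2 2/3 stops slower (brighter).
Net so far: 2/3 stop brighter. Aperture: f/4.5 → f/5 → f/5.6.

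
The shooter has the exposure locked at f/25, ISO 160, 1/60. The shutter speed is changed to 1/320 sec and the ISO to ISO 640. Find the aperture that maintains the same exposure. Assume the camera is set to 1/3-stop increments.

Shutter speed: 1/60 → 1/80 → 1/100 → 1/125 → 1/160 → 1/200 → 1/250 → 1/320 — 2 1/3 stops shorter (darker).
ISO: 160 → 200 → 250 → 320 → 400 → 500 → 640 — 2 stops higher (brighter).
Net change so far: 1/3 stop darker. Offset with the aperture: f/25 → f/22.

f/22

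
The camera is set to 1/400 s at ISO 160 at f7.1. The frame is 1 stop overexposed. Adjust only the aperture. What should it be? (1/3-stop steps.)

f/10

Overexposed by 1 stop → need 1 stop darker.
Aperture: f/7.1 → f/8 → f/9 → f/10.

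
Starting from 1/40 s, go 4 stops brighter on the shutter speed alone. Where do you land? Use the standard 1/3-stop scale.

Shutter speed: 1/40 → 1/30 → 1/25 → 1/20 → 1/15 → 1/13 → 1/10 → 1/8 → 1/6 → 1/5 → 1/4 → 0.3 → 0.4 — 4 stops slower (brighter).

0.4 s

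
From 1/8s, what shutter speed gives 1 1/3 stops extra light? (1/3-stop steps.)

Shutter speed: 1/8 → 1/6 → 1/5 → 1/4 → 0.3 — 1 1/3 stops slower (brighter).

0.3 s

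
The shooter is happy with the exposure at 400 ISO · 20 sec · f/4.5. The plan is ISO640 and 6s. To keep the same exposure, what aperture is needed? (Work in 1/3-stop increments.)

f/3.2

ISO: 400 → 500 → 640 — 2/3 stop raised (brighter).
Shutter speed: 20 → 15 → 13 → 10 → 8 → 6 — 1 2/3 stops faster (darker).
Net change so far: 1 stop darker. Offset with the aperture: f/4.5 → f/4 → f/3.5 → f/3.2.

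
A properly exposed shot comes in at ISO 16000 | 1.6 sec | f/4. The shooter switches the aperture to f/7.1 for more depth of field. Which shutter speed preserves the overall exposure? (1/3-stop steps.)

Aperture: f/4 → f/4.5 → f/5 → f/5.6 → f/6.3 → f/7.1 — 1 2/3 stops narrower (darker).
Need 1 2/3 stops brighter from the shutter speed: 1.6 → 2 → 2.5 → 3.2 → 4 → 5.

5 s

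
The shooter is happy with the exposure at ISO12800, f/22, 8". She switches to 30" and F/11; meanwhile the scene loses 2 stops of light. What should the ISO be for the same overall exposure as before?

Scene light: 2 stops darker.
Shutter speed: 8 → 15 → 30 — 2 stops longer (brighter).
Aperture: f/22 → f/16 → f/11 — 2 stops wider (brighter).
Net so far: 2 stops brighter. ISO: 12800 → 6400 → 3200.

ISO 3200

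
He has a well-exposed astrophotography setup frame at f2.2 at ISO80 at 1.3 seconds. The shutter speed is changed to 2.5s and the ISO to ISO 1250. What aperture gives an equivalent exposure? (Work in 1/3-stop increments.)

Shutter speed: 1.3 → 1.6 → 2 → 2.5 — 1 stop longer (brighter).
ISO: 80 → 100 → 125 → 160 → 200 → 250 → 320 → 400 → 500 → 640 → 800 → 1000 → 1250 — 4 stops raised (brighter).
Net change so far: 5 stops brighter. Offset with the aperture: f/2.2 → f/2.5 → f/2.8 → f/3.2 → f/3.5 → f/4 → f/4.5 → f/5 → f/5.6 → f/6.3 → f/7.1 → f/8 → f/9 → f/10 → f/11 → f/13.

f/13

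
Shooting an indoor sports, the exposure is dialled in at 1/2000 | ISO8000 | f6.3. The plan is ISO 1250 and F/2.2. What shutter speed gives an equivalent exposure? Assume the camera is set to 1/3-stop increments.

1/2500s

ISO: 8000 → 6400 → 5000 → 4000 → 3200 → 2500 → 2000 → 1600 → 1250 — 2 2/3 stops lower (darker).
Aperture: f/6.3 → f/5.6 → f/5 → f/4.5 → f/4 → f/3.5 → f/3.2 → f/2.8 → f/2.5 → f/2.2 — 3 stops opened up (brighter).
Net change so far: 1/3 stop brighter. Offset with the shutter speed: 1/2000 → 1/2500.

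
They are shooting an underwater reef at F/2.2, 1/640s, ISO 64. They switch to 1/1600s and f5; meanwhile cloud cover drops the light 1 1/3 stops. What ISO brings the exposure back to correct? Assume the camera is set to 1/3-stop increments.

ISO 2000

Scene light: 1 1/3 stops darker.
Shutter speed: 1/640 → 1/800 → 1/1000 → 1/1250 → 1/1600 — 1 1/3 stops shorter (darker).
Aperture: f/2.2 → f/2.5 → f/2.8 → f/3.2 → f/3.5 → f/4 → f/4.5 → f/5 — 2 1/3 stops smaller aperture (darker).
Net so far: 5 stops darker. ISO: 64 → 80 → 100 → 125 → 160 → 200 → 250 → 320 → 400 → 500 → 640 → 800 → 1000 → 1250 → 1600 → 2000.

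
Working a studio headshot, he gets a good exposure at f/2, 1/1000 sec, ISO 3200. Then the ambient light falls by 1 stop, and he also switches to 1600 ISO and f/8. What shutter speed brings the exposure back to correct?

Scene light: 1 stop darker.
ISO: 3200 → 1600 — 1 stop dropped (darker).
Aperture: f/2 → f/2.8 → f/4 → f/5.6 → f/8 — 4 stops narrower (darker).
Net so far: 6 stops darker. Shutter speed: 1/1000 → 1/500 → 1/250 → 1/125 → 1/60 → 1/30 → 1/15.

1/15s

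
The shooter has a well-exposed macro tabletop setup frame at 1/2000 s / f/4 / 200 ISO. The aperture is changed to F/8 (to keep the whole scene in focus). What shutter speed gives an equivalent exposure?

1/500s

Aperture: f/4 → f/5.6 → f/8 — 2 stops stopped down (darker).
Need 2 stops brighter from the shutter speed: 1/2000 → 1/1000 → 1/500.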